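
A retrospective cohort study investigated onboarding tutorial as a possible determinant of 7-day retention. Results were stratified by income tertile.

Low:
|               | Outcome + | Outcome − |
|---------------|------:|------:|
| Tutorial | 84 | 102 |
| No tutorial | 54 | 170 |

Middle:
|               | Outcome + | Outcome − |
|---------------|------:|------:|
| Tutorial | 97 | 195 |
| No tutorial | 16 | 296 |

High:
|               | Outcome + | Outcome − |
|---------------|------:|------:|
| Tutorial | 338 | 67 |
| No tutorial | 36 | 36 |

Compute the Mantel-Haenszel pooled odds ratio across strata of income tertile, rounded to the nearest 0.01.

OR_MH = Σ(aᵢdᵢ/nᵢ) / Σ(bᵢcᵢ/nᵢ), where nᵢ is the stratum total.
Stratum 1 (Low): n = 410; a·d/n = 84·170/410 = 34.8293; b·c/n = 102·54/410 = 13.4341
Stratum 2 (Middle): n = 604; a·d/n = 97·296/604 = 47.5364; b·c/n = 195·16/604 = 5.1656
Stratum 3 (High): n = 477; a·d/n = 338·36/477 = 25.5094; b·c/n = 67·36/477 = 5.0566
OR_MH = (34.8293 + 47.5364 + 25.5094) / (13.4341 + 5.1656 + 5.0566) = 107.8751 / 23.6563 = 4.56010

4.56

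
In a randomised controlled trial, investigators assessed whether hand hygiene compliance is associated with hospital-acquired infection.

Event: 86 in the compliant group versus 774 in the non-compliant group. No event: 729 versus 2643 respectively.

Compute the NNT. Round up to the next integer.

Risk in treated group = 86/815 = 0.10552; risk in control = 774/3417 = 0.22651.
Absolute risk reduction = 0.22651 − 0.10552 = 0.12099
NNT = 1 / ARR = 1 / 0.12099 = 8.265 → round up → 9

9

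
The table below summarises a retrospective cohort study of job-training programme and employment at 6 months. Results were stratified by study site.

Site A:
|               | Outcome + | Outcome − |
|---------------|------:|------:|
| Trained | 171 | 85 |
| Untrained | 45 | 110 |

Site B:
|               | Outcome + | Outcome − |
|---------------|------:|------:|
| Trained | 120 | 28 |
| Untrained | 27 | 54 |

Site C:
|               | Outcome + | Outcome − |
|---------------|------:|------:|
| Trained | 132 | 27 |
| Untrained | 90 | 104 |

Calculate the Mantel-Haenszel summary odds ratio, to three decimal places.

OR_MH = Σ(aᵢdᵢ/nᵢ) / Σ(bᵢcᵢ/nᵢ), where nᵢ is the stratum total.
Stratum 1 (Site A): n = 411; a·d/n = 171·110/411 = 45.7664; b·c/n = 85·45/411 = 9.3066
Stratum 2 (Site B): n = 229; a·d/n = 120·54/229 = 28.2969; b·c/n = 28·27/229 = 3.3013
Stratum 3 (Site C): n = 353; a·d/n = 132·104/353 = 38.8895; b·c/n = 27·90/353 = 6.8839
OR_MH = (45.7664 + 28.2969 + 38.8895) / (9.3066 + 3.3013 + 6.8839) = 112.9529 / 19.4917 = 5.79491

5.795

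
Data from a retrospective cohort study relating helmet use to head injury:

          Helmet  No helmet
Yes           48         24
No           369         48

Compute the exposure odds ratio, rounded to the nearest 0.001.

Reading the table with exposure as columns: a = 48 (Helmet, case), b = 369 (Helmet, non-case), c = 24 (No helmet, case), d = 48.
OR = (a·d)/(b·c) = (48 × 48) / (369 × 24) = 2304 / 8856 = 0.26016
Exposure is associated with lower odds of head injury (OR = 0.26 < 1).

0.260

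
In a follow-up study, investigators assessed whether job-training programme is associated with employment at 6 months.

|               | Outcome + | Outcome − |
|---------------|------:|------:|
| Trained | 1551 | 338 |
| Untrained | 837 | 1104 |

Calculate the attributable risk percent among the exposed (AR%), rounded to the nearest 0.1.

47.5

Cells: a = 1551, b = 338, c = 837, d = 1104.
Risk in exposed = 1551/1889 = 0.82107; risk in unexposed = 837/1941 = 0.43122.
RR = 0.82107/0.43122 = 1.90406
AR% = (RR − 1)/RR × 100 = (1.90406 − 1)/1.90406 × 100 = 47.4806%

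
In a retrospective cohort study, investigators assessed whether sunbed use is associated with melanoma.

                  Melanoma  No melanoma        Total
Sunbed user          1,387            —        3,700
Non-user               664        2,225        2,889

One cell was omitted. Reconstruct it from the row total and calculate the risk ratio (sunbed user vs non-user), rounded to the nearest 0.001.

The missing cell is in the exposed row: 3700 − 1387 = 2313.
So a = 1387, b = 2313, c = 664, d = 2225.
RR = [a/(a+b)] / [c/(c+d)] = (1387/3700) / (664/2889) = 0.37486/0.22984 = 1.63100

1.631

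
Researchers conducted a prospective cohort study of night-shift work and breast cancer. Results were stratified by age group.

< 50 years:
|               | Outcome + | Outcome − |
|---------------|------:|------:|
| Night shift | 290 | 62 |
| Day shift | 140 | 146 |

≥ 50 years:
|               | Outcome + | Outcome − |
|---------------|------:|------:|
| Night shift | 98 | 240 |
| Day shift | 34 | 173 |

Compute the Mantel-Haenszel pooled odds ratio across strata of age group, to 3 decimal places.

OR_MH = Σ(aᵢdᵢ/nᵢ) / Σ(bᵢcᵢ/nᵢ), where nᵢ is the stratum total.
Stratum 1 (< 50 years): n = 638; a·d/n = 290·146/638 = 66.3636; b·c/n = 62·140/638 = 13.6050
Stratum 2 (≥ 50 years): n = 545; a·d/n = 98·173/545 = 31.1083; b·c/n = 240·34/545 = 14.9725
OR_MH = (66.3636 + 31.1083) / (13.6050 + 14.9725) = 97.4719 / 28.5775 = 3.41079

3.411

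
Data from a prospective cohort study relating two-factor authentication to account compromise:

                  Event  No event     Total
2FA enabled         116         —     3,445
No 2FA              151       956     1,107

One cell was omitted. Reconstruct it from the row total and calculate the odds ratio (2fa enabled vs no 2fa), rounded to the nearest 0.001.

0.221

The missing cell is in the exposed row: 3445 − 116 = 3329.
So a = 116, b = 3329, c = 151, d = 956.
OR = (a·d)/(b·c) = (116 × 956) / (3329 × 151) = 110896 / 502679 = 0.22061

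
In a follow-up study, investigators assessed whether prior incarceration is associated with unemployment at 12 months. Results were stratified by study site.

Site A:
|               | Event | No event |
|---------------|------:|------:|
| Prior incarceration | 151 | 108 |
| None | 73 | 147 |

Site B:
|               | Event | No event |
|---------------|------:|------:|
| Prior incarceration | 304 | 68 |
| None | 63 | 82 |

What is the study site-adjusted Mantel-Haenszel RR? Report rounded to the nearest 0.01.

RR_MH = Σ(aᵢ·n₀ᵢ/nᵢ) / Σ(cᵢ·n₁ᵢ/nᵢ), with n₁ᵢ = aᵢ+bᵢ (exposed), n₀ᵢ = cᵢ+dᵢ (unexposed), nᵢ = n₁ᵢ+n₀ᵢ.
Stratum 1 (Site A): n₁ = 259, n₀ = 220, n = 479; a·n₀/n = 151·220/479 = 69.3528; c·n₁/n = 73·259/479 = 39.4718
Stratum 2 (Site B): n₁ = 372, n₀ = 145, n = 517; a·n₀/n = 304·145/517 = 85.2611; c·n₁/n = 63·372/517 = 45.3308
RR_MH = (69.3528 + 85.2611) / (39.4718 + 45.3308) = 154.6139 / 84.8026 = 1.82322

1.82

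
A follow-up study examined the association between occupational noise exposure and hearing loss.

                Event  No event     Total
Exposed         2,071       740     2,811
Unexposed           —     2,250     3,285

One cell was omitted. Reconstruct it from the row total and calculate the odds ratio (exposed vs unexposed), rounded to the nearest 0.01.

6.08

The missing cell is in the unexposed row: 3285 − 2250 = 1035.
So a = 2071, b = 740, c = 1035, d = 2250.
OR = (a·d)/(b·c) = (2071 × 2250) / (740 × 1035) = 4659750 / 765900 = 6.08402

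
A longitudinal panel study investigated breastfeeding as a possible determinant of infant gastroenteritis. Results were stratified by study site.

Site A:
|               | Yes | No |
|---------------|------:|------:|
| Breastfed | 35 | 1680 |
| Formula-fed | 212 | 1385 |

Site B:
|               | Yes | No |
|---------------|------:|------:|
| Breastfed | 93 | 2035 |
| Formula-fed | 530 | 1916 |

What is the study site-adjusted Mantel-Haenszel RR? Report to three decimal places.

RR_MH = Σ(aᵢ·n₀ᵢ/nᵢ) / Σ(cᵢ·n₁ᵢ/nᵢ), with n₁ᵢ = aᵢ+bᵢ (exposed), n₀ᵢ = cᵢ+dᵢ (unexposed), nᵢ = n₁ᵢ+n₀ᵢ.
Stratum 1 (Site A): n₁ = 1715, n₀ = 1597, n = 3312; a·n₀/n = 35·1597/3312 = 16.8765; c·n₁/n = 212·1715/3312 = 109.7766
Stratum 2 (Site B): n₁ = 2128, n₀ = 2446, n = 4574; a·n₀/n = 93·2446/4574 = 49.7328; c·n₁/n = 530·2128/4574 = 246.5763
RR_MH = (16.8765 + 49.7328) / (109.7766 + 246.5763) = 66.6093 / 356.3529 = 0.18692

0.187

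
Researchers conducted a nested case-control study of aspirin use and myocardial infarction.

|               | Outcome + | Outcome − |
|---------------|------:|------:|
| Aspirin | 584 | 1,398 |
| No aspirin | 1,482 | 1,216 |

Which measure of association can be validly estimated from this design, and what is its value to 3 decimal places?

0.343

Cells: a = 584, b = 1398, c = 1482, d = 1216.
This is a nested case-control study: participants were sampled on outcome status, so risks in the source population cannot be estimated directly — relative risk is not valid here. The odds ratio is the appropriate measure.
OR = (a·d)/(b·c) = (584 × 1216) / (1398 × 1482) = 710144 / 2071836 = 0.34276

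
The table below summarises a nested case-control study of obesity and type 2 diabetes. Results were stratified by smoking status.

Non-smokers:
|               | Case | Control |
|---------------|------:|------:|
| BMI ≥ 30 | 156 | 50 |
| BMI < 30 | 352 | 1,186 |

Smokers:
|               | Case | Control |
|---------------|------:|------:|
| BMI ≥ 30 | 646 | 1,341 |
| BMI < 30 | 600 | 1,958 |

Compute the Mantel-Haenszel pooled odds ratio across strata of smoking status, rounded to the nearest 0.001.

2.054

OR_MH = Σ(aᵢdᵢ/nᵢ) / Σ(bᵢcᵢ/nᵢ), where nᵢ is the stratum total.
Stratum 1 (Non-smokers): n = 1744; a·d/n = 156·1186/1744 = 106.0872; b·c/n = 50·352/1744 = 10.0917
Stratum 2 (Smokers): n = 4545; a·d/n = 646·1958/4545 = 278.2988; b·c/n = 1341·600/4545 = 177.0297
OR_MH = (106.0872 + 278.2988) / (10.0917 + 177.0297) = 384.3859 / 187.1214 = 2.05421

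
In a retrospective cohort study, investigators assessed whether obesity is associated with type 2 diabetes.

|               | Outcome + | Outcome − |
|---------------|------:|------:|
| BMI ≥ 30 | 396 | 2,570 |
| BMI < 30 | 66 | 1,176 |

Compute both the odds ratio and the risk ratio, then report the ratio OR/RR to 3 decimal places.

1.093

Cells: a = 396, b = 2570, c = 66, d = 1176.
OR = (396·1176)/(2570·66) = 465696/169620 = 2.74553
Risk in exposed = 396/2966 = 0.13351; risk in unexposed = 66/1242 = 0.05314; RR = 2.51247
OR/RR = 2.74553 / 2.51247 = 1.09276
The outcome is not rare, so the OR lies further from 1 than the RR.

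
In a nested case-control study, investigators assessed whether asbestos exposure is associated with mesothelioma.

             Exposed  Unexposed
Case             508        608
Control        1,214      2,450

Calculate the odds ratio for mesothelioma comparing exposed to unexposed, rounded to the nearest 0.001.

1.686

Reading the table with exposure as columns: a = 508 (Exposed, case), b = 1214 (Exposed, non-case), c = 608 (Unexposed, case), d = 2450.
OR = (a·d)/(b·c) = (508 × 2450) / (1214 × 608) = 1244600 / 738112 = 1.68619
The odds of mesothelioma are about 1.69 times as high in the exposed group.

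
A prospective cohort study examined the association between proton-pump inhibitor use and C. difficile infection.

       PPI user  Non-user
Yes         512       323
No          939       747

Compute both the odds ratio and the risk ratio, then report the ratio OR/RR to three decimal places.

1.079

Reading the table with exposure as columns: a = 512 (PPI user, case), b = 939 (PPI user, non-case), c = 323 (Non-user, case), d = 747.
OR = (512·747)/(939·323) = 382464/303297 = 1.26102
Risk in exposed = 512/1451 = 0.35286; risk in unexposed = 323/1070 = 0.30187; RR = 1.16892
OR/RR = 1.26102 / 1.16892 = 1.07879
The outcome is not rare, so the OR lies further from 1 than the RR.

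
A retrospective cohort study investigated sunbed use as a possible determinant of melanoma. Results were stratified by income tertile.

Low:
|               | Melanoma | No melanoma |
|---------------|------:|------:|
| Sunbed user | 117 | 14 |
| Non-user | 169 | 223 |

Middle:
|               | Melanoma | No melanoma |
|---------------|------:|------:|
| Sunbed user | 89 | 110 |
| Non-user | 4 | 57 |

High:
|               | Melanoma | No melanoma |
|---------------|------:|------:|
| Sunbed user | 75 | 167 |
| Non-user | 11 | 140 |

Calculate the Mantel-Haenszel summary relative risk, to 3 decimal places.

2.634

RR_MH = Σ(aᵢ·n₀ᵢ/nᵢ) / Σ(cᵢ·n₁ᵢ/nᵢ), with n₁ᵢ = aᵢ+bᵢ (exposed), n₀ᵢ = cᵢ+dᵢ (unexposed), nᵢ = n₁ᵢ+n₀ᵢ.
Stratum 1 (Low): n₁ = 131, n₀ = 392, n = 523; a·n₀/n = 117·392/523 = 87.6941; c·n₁/n = 169·131/523 = 42.3308
Stratum 2 (Middle): n₁ = 199, n₀ = 61, n = 260; a·n₀/n = 89·61/260 = 20.8808; c·n₁/n = 4·199/260 = 3.0615
Stratum 3 (High): n₁ = 242, n₀ = 151, n = 393; a·n₀/n = 75·151/393 = 28.8168; c·n₁/n = 11·242/393 = 6.7735
RR_MH = (87.6941 + 20.8808 + 28.8168) / (42.3308 + 3.0615 + 6.7735) = 137.3916 / 52.1659 = 2.63375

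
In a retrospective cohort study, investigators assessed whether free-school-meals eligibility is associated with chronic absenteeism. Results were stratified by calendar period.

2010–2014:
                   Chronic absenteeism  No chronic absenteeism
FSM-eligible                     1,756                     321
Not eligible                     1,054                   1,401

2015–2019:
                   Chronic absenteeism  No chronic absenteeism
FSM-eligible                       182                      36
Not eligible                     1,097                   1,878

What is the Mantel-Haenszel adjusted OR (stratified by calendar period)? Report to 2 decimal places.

7.47

OR_MH = Σ(aᵢdᵢ/nᵢ) / Σ(bᵢcᵢ/nᵢ), where nᵢ is the stratum total.
Stratum 1 (2010–2014): n = 4532; a·d/n = 1756·1401/4532 = 542.8411; b·c/n = 321·1054/4532 = 74.6545
Stratum 2 (2015–2019): n = 3193; a·d/n = 182·1878/3193 = 107.0454; b·c/n = 36·1097/3193 = 12.3683
OR_MH = (542.8411 + 107.0454) / (74.6545 + 12.3683) = 649.8865 / 87.0228 = 7.46801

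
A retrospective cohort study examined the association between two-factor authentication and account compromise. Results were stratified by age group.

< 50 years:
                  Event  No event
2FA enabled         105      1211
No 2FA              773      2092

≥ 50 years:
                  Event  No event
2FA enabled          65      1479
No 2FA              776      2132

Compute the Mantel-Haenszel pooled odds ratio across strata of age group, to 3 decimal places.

OR_MH = Σ(aᵢdᵢ/nᵢ) / Σ(bᵢcᵢ/nᵢ), where nᵢ is the stratum total.
Stratum 1 (< 50 years): n = 4181; a·d/n = 105·2092/4181 = 52.5377; b·c/n = 1211·773/4181 = 223.8945
Stratum 2 (≥ 50 years): n = 4452; a·d/n = 65·2132/4452 = 31.1276; b·c/n = 1479·776/4452 = 257.7951
OR_MH = (52.5377 + 31.1276) / (223.8945 + 257.7951) = 83.6653 / 481.6897 = 0.17369

0.174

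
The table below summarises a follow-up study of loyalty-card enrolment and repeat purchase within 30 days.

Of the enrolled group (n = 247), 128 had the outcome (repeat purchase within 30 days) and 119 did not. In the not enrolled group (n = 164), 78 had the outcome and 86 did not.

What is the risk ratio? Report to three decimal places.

From the description: a = 128, b = 119, c = 78, d = 86.
Risk in exposed = 128/247 = 0.51822; risk in unexposed = 78/164 = 0.47561.
RR = 0.51822 / 0.47561 = 1.08959
The risk among the exposed is 1.09 times that among the unexposed.

1.090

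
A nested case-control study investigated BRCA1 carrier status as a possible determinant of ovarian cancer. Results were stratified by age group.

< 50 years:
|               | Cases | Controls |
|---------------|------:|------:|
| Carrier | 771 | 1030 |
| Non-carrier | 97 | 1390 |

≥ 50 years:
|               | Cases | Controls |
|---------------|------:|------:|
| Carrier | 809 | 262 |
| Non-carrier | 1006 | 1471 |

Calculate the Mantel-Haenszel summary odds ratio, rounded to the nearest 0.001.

6.318

OR_MH = Σ(aᵢdᵢ/nᵢ) / Σ(bᵢcᵢ/nᵢ), where nᵢ is the stratum total.
Stratum 1 (< 50 years): n = 3288; a·d/n = 771·1390/3288 = 325.9398; b·c/n = 1030·97/3288 = 30.3863
Stratum 2 (≥ 50 years): n = 3548; a·d/n = 809·1471/3548 = 335.4112; b·c/n = 262·1006/3548 = 74.2875
OR_MH = (325.9398 + 335.4112) / (30.3863 + 74.2875) = 661.3510 / 104.6737 = 6.31821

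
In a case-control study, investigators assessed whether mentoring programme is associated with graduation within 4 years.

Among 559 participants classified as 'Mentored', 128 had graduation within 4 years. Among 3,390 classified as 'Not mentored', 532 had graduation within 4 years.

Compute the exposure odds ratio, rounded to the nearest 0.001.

1.595

From the description: a = 128, b = 431, c = 532, d = 2858.
OR = (a·d)/(b·c) = (128 × 2858) / (431 × 532) = 365824 / 229292 = 1.59545
The odds of graduation within 4 years are about 1.60 times as high in the mentored group.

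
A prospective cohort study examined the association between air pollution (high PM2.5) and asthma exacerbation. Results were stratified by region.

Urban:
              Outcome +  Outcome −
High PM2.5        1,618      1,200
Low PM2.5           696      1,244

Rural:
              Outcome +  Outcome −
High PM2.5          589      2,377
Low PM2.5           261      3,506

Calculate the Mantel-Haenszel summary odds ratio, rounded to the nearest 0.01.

2.73

OR_MH = Σ(aᵢdᵢ/nᵢ) / Σ(bᵢcᵢ/nᵢ), where nᵢ is the stratum total.
Stratum 1 (Urban): n = 4758; a·d/n = 1618·1244/4758 = 423.0332; b·c/n = 1200·696/4758 = 175.5359
Stratum 2 (Rural): n = 6733; a·d/n = 589·3506/6733 = 306.7034; b·c/n = 2377·261/6733 = 92.1427
OR_MH = (423.0332 + 306.7034) / (175.5359 + 92.1427) = 729.7366 / 267.6787 = 2.72617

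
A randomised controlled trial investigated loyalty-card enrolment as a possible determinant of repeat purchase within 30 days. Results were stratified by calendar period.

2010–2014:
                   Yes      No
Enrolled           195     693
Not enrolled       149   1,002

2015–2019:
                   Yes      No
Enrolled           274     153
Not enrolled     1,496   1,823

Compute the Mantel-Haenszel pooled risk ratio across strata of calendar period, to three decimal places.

RR_MH = Σ(aᵢ·n₀ᵢ/nᵢ) / Σ(cᵢ·n₁ᵢ/nᵢ), with n₁ᵢ = aᵢ+bᵢ (exposed), n₀ᵢ = cᵢ+dᵢ (unexposed), nᵢ = n₁ᵢ+n₀ᵢ.
Stratum 1 (2010–2014): n₁ = 888, n₀ = 1151, n = 2039; a·n₀/n = 195·1151/2039 = 110.0760; c·n₁/n = 149·888/2039 = 64.8906
Stratum 2 (2015–2019): n₁ = 427, n₀ = 3319, n = 3746; a·n₀/n = 274·3319/3746 = 242.7672; c·n₁/n = 1496·427/3746 = 170.5264
RR_MH = (110.0760 + 242.7672) / (64.8906 + 170.5264) = 352.8432 / 235.4171 = 1.49880

1.499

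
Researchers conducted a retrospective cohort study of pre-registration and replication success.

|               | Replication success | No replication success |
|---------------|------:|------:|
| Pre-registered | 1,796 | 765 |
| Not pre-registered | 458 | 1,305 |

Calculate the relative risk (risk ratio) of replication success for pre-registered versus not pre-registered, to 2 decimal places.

2.70

Cells: a = 1796, b = 765, c = 458, d = 1305.
Risk in exposed = 1796/2561 = 0.70129; risk in unexposed = 458/1763 = 0.25978.
RR = 0.70129 / 0.25978 = 2.69950
The risk among the exposed is 2.70 times that among the unexposed.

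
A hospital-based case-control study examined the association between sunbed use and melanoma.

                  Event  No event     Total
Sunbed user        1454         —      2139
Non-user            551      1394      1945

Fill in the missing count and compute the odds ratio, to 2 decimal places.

5.37

The missing cell is in the exposed row: 2139 − 1454 = 685.
So a = 1454, b = 685, c = 551, d = 1394.
OR = (a·d)/(b·c) = (1454 × 1394) / (685 × 551) = 2026876 / 377435 = 5.37013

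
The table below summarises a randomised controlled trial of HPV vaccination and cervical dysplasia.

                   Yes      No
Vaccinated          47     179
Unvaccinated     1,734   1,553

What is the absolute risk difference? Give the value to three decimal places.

-0.320

Cells: a = 47, b = 179, c = 1734, d = 1553.
Risk in exposed = 47/226 = 0.207965; risk in unexposed = 1734/3287 = 0.527533.
Risk difference = 0.207965 − 0.527533 = -0.319568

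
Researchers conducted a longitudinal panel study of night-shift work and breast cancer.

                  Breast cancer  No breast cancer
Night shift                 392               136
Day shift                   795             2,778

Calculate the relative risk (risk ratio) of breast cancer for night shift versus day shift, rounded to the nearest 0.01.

3.34

Cells: a = 392, b = 136, c = 795, d = 2778.
Risk in exposed = 392/528 = 0.74242; risk in unexposed = 795/3573 = 0.22250.
RR = 0.74242 / 0.22250 = 3.33671
The risk among the exposed is 3.34 times that among the unexposed.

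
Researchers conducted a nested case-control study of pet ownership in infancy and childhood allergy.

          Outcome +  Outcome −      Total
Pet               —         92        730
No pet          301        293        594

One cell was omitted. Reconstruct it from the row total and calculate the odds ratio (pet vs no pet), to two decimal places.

The missing cell is in the exposed row: 730 − 92 = 638.
So a = 638, b = 92, c = 301, d = 293.
OR = (a·d)/(b·c) = (638 × 293) / (92 × 301) = 186934 / 27692 = 6.75047

6.75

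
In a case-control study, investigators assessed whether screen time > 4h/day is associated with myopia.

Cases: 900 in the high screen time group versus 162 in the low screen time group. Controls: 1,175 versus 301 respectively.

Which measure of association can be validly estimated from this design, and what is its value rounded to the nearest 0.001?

From the description: a = 900, b = 1175, c = 162, d = 301.
This is a case-control study: participants were sampled on outcome status, so risks in the source population cannot be estimated directly — relative risk is not valid here. The odds ratio is the appropriate measure.
OR = (a·d)/(b·c) = (900 × 301) / (1175 × 162) = 270900 / 190350 = 1.42317

1.423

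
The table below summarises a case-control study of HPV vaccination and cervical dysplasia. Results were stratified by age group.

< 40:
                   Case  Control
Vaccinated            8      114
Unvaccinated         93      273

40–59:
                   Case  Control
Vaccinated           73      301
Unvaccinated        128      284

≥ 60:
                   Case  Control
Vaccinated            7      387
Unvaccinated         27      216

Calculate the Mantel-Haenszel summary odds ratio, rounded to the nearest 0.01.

0.38

OR_MH = Σ(aᵢdᵢ/nᵢ) / Σ(bᵢcᵢ/nᵢ), where nᵢ is the stratum total.
Stratum 1 (< 40): n = 488; a·d/n = 8·273/488 = 4.4754; b·c/n = 114·93/488 = 21.7254
Stratum 2 (40–59): n = 786; a·d/n = 73·284/786 = 26.3766; b·c/n = 301·128/786 = 49.0178
Stratum 3 (≥ 60): n = 637; a·d/n = 7·216/637 = 2.3736; b·c/n = 387·27/637 = 16.4035
OR_MH = (4.4754 + 26.3766 + 2.3736) / (21.7254 + 49.0178 + 16.4035) = 33.2256 / 87.1467 = 0.38126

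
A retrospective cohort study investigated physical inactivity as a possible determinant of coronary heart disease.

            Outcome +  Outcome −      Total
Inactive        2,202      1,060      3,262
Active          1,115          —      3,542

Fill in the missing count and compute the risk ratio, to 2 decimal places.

The missing cell is in the unexposed row: 3542 − 1115 = 2427.
So a = 2202, b = 1060, c = 1115, d = 2427.
RR = [a/(a+b)] / [c/(c+d)] = (2202/3262) / (1115/3542) = 0.67505/0.31479 = 2.14441

2.14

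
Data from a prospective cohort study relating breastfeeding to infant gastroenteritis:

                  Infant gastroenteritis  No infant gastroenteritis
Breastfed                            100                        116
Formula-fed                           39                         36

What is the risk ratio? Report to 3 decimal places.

0.890

Cells: a = 100, b = 116, c = 39, d = 36.
Risk in exposed = 100/216 = 0.46296; risk in unexposed = 39/75 = 0.52000.
RR = 0.46296 / 0.52000 = 0.89031
The risk is 11% lower among the exposed than among the unexposed.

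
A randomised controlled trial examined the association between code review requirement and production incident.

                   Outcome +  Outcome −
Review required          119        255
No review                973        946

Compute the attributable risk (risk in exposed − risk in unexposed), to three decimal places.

-0.189

Cells: a = 119, b = 255, c = 973, d = 946.
Risk in exposed = 119/374 = 0.318182; risk in unexposed = 973/1919 = 0.507035.
Risk difference = 0.318182 − 0.507035 = -0.188853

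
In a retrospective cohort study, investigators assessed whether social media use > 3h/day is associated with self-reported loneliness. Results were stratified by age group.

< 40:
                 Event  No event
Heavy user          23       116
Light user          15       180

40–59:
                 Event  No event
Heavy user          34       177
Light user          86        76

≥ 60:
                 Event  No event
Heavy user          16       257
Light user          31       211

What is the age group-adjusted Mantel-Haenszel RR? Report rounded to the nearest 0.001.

RR_MH = Σ(aᵢ·n₀ᵢ/nᵢ) / Σ(cᵢ·n₁ᵢ/nᵢ), with n₁ᵢ = aᵢ+bᵢ (exposed), n₀ᵢ = cᵢ+dᵢ (unexposed), nᵢ = n₁ᵢ+n₀ᵢ.
Stratum 1 (< 40): n₁ = 139, n₀ = 195, n = 334; a·n₀/n = 23·195/334 = 13.4281; c·n₁/n = 15·139/334 = 6.2425
Stratum 2 (40–59): n₁ = 211, n₀ = 162, n = 373; a·n₀/n = 34·162/373 = 14.7668; c·n₁/n = 86·211/373 = 48.6488
Stratum 3 (≥ 60): n₁ = 273, n₀ = 242, n = 515; a·n₀/n = 16·242/515 = 7.5184; c·n₁/n = 31·273/515 = 16.4330
RR_MH = (13.4281 + 14.7668 + 7.5184) / (6.2425 + 48.6488 + 16.4330) = 35.7133 / 71.3243 = 0.50072

0.501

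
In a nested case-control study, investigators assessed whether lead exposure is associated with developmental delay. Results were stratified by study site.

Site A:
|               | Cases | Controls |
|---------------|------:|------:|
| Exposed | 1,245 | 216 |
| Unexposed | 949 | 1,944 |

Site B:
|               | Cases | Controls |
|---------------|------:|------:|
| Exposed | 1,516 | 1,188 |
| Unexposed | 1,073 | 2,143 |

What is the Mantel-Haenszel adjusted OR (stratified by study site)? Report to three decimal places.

OR_MH = Σ(aᵢdᵢ/nᵢ) / Σ(bᵢcᵢ/nᵢ), where nᵢ is the stratum total.
Stratum 1 (Site A): n = 4354; a·d/n = 1245·1944/4354 = 555.8751; b·c/n = 216·949/4354 = 47.0795
Stratum 2 (Site B): n = 5920; a·d/n = 1516·2143/5920 = 548.7818; b·c/n = 1188·1073/5920 = 215.3250
OR_MH = (555.8751 + 548.7818) / (47.0795 + 215.3250) = 1104.6568 / 262.4045 = 4.20975

4.210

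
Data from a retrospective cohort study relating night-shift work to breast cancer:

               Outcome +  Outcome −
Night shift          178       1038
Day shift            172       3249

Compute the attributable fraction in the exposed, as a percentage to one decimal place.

Cells: a = 178, b = 1038, c = 172, d = 3249.
Risk in exposed = 178/1216 = 0.14638; risk in unexposed = 172/3421 = 0.05028.
RR = 0.14638/0.05028 = 2.91146
AR% = (RR − 1)/RR × 100 = (2.91146 − 1)/2.91146 × 100 = 65.6530%

65.7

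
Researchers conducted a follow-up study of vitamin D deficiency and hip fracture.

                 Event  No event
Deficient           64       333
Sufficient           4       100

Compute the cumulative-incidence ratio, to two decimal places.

Cells: a = 64, b = 333, c = 4, d = 100.
Risk in exposed = 64/397 = 0.16121; risk in unexposed = 4/104 = 0.03846.
RR = 0.16121 / 0.03846 = 4.19144
The risk among the exposed is 4.19 times that among the unexposed.

4.19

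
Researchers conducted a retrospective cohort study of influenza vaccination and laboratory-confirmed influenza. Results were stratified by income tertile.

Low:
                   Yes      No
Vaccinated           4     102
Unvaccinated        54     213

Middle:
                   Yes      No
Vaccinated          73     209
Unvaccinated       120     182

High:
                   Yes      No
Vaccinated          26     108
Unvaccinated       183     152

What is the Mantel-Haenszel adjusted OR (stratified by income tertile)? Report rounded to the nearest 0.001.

0.335

OR_MH = Σ(aᵢdᵢ/nᵢ) / Σ(bᵢcᵢ/nᵢ), where nᵢ is the stratum total.
Stratum 1 (Low): n = 373; a·d/n = 4·213/373 = 2.2842; b·c/n = 102·54/373 = 14.7668
Stratum 2 (Middle): n = 584; a·d/n = 73·182/584 = 22.7500; b·c/n = 209·120/584 = 42.9452
Stratum 3 (High): n = 469; a·d/n = 26·152/469 = 8.4264; b·c/n = 108·183/469 = 42.1407
OR_MH = (2.2842 + 22.7500 + 8.4264) / (14.7668 + 42.9452 + 42.1407) = 33.4606 / 99.8527 = 0.33510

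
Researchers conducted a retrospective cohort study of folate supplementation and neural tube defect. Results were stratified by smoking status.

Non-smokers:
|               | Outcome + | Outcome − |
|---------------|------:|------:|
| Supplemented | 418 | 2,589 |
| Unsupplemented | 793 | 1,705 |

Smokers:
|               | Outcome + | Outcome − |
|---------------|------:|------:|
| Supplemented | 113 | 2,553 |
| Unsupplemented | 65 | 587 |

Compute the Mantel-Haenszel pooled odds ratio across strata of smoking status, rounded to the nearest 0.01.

0.35

OR_MH = Σ(aᵢdᵢ/nᵢ) / Σ(bᵢcᵢ/nᵢ), where nᵢ is the stratum total.
Stratum 1 (Non-smokers): n = 5505; a·d/n = 418·1705/5505 = 129.4623; b·c/n = 2589·793/5505 = 372.9477
Stratum 2 (Smokers): n = 3318; a·d/n = 113·587/3318 = 19.9913; b·c/n = 2553·65/3318 = 50.0136
OR_MH = (129.4623 + 19.9913) / (372.9477 + 50.0136) = 149.4536 / 422.9612 = 0.35335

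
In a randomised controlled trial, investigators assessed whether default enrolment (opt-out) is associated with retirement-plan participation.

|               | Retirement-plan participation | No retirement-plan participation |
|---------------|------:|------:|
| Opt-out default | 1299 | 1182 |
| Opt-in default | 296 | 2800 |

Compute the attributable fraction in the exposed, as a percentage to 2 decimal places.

Cells: a = 1299, b = 1182, c = 296, d = 2800.
Risk in exposed = 1299/2481 = 0.52358; risk in unexposed = 296/3096 = 0.09561.
RR = 0.52358/0.09561 = 5.47636
AR% = (RR − 1)/RR × 100 = (5.47636 − 1)/5.47636 × 100 = 81.7397%

81.74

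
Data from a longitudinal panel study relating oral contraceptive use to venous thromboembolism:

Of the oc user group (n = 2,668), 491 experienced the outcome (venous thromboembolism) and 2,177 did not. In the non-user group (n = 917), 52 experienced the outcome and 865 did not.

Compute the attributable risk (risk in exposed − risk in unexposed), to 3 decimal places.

0.127

From the description: a = 491, b = 2177, c = 52, d = 865.
Risk in exposed = 491/2668 = 0.184033; risk in unexposed = 52/917 = 0.056707.
Risk difference = 0.184033 − 0.056707 = 0.127326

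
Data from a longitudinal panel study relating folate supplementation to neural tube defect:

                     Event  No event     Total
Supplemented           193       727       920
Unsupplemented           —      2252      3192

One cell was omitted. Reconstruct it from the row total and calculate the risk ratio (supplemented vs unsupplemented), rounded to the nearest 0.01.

0.71

The missing cell is in the unexposed row: 3192 − 2252 = 940.
So a = 193, b = 727, c = 940, d = 2252.
RR = [a/(a+b)] / [c/(c+d)] = (193/920) / (940/3192) = 0.20978/0.29449 = 0.71237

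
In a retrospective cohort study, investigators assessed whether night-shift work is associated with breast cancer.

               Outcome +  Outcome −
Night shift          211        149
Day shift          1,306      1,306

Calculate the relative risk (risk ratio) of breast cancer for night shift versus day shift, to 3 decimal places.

1.172

Cells: a = 211, b = 149, c = 1306, d = 1306.
Risk in exposed = 211/360 = 0.58611; risk in unexposed = 1306/2612 = 0.50000.
RR = 0.58611 / 0.50000 = 1.17222
The risk among the exposed is 1.17 times that among the unexposed.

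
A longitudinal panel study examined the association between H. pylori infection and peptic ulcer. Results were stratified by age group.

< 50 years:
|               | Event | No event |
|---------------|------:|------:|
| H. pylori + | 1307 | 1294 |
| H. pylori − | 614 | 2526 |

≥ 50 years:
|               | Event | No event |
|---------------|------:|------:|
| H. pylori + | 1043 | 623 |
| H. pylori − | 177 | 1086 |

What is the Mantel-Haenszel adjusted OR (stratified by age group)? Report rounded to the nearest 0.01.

5.46

OR_MH = Σ(aᵢdᵢ/nᵢ) / Σ(bᵢcᵢ/nᵢ), where nᵢ is the stratum total.
Stratum 1 (< 50 years): n = 5741; a·d/n = 1307·2526/5741 = 575.0709; b·c/n = 1294·614/5741 = 138.3933
Stratum 2 (≥ 50 years): n = 2929; a·d/n = 1043·1086/2929 = 386.7183; b·c/n = 623·177/2929 = 37.6480
OR_MH = (575.0709 + 386.7183) / (138.3933 + 37.6480) = 961.7892 / 176.0413 = 5.46343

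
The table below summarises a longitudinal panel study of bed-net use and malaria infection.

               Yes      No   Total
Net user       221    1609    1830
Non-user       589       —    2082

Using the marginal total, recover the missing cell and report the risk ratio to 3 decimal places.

0.427

The missing cell is in the unexposed row: 2082 − 589 = 1493.
So a = 221, b = 1609, c = 589, d = 1493.
RR = [a/(a+b)] / [c/(c+d)] = (221/1830) / (589/2082) = 0.12077/0.28290 = 0.42688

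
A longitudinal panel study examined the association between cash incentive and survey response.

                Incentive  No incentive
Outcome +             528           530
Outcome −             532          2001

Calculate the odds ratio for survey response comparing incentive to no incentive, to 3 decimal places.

Reading the table with exposure as columns: a = 528 (Incentive, case), b = 532 (Incentive, non-case), c = 530 (No incentive, case), d = 2001.
OR = (a·d)/(b·c) = (528 × 2001) / (532 × 530) = 1056528 / 281960 = 3.74708
The odds of survey response are about 3.75 times as high in the incentive group.

3.747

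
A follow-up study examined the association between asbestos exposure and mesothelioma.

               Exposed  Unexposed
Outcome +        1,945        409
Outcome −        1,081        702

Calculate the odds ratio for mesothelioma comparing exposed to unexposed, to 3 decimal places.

3.088

Reading the table with exposure as columns: a = 1945 (Exposed, case), b = 1081 (Exposed, non-case), c = 409 (Unexposed, case), d = 702.
OR = (a·d)/(b·c) = (1945 × 702) / (1081 × 409) = 1365390 / 442129 = 3.08822
The odds of mesothelioma are about 3.09 times as high in the exposed group.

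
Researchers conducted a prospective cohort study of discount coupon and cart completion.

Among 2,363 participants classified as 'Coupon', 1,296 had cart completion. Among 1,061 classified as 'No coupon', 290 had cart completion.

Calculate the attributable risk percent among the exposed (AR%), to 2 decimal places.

From the description: a = 1296, b = 1067, c = 290, d = 771.
Risk in exposed = 1296/2363 = 0.54846; risk in unexposed = 290/1061 = 0.27333.
RR = 0.54846/0.27333 = 2.00659
AR% = (RR − 1)/RR × 100 = (2.00659 − 1)/2.00659 × 100 = 50.1642%

50.16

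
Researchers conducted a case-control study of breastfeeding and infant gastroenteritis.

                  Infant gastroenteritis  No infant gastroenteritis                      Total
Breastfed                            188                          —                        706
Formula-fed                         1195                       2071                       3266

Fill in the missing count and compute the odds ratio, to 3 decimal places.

0.629

The missing cell is in the exposed row: 706 − 188 = 518.
So a = 188, b = 518, c = 1195, d = 2071.
OR = (a·d)/(b·c) = (188 × 2071) / (518 × 1195) = 389348 / 619010 = 0.62898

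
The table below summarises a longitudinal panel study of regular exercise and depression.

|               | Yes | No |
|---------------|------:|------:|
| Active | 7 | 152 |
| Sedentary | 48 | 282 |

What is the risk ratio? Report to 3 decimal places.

0.303

Cells: a = 7, b = 152, c = 48, d = 282.
Risk in exposed = 7/159 = 0.04403; risk in unexposed = 48/330 = 0.14545.
RR = 0.04403 / 0.14545 = 0.30267
The risk is 70% lower among the exposed than among the unexposed.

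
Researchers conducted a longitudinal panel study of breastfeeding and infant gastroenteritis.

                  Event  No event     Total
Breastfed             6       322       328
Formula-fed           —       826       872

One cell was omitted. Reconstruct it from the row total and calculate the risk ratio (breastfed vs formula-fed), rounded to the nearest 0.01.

0.35

The missing cell is in the unexposed row: 872 − 826 = 46.
So a = 6, b = 322, c = 46, d = 826.
RR = [a/(a+b)] / [c/(c+d)] = (6/328) / (46/872) = 0.01829/0.05275 = 0.34677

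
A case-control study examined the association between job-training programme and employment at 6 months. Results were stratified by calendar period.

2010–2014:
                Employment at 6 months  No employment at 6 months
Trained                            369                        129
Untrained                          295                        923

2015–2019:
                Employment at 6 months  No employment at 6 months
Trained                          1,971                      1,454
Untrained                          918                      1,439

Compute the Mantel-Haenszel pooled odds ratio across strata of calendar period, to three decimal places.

OR_MH = Σ(aᵢdᵢ/nᵢ) / Σ(bᵢcᵢ/nᵢ), where nᵢ is the stratum total.
Stratum 1 (2010–2014): n = 1716; a·d/n = 369·923/1716 = 198.4773; b·c/n = 129·295/1716 = 22.1766
Stratum 2 (2015–2019): n = 5782; a·d/n = 1971·1439/5782 = 490.5342; b·c/n = 1454·918/5782 = 230.8495
OR_MH = (198.4773 + 490.5342) / (22.1766 + 230.8495) = 689.0115 / 253.0261 = 2.72308

2.723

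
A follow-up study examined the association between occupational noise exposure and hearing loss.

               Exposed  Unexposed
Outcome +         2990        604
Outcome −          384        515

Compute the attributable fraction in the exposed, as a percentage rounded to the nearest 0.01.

Reading the table with exposure as columns: a = 2990 (Exposed, case), b = 384 (Exposed, non-case), c = 604 (Unexposed, case), d = 515.
Risk in exposed = 2990/3374 = 0.88619; risk in unexposed = 604/1119 = 0.53977.
RR = 0.88619/0.53977 = 1.64180
AR% = (RR − 1)/RR × 100 = (1.64180 − 1)/1.64180 × 100 = 39.0911%

39.09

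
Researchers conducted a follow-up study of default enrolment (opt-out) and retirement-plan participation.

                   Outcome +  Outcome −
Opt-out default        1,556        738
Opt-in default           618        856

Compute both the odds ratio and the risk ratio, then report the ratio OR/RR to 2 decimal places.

Cells: a = 1556, b = 738, c = 618, d = 856.
OR = (1556·856)/(738·618) = 1331936/456084 = 2.92037
Risk in exposed = 1556/2294 = 0.67829; risk in unexposed = 618/1474 = 0.41927; RR = 1.61780
OR/RR = 2.92037 / 1.61780 = 1.80515
The outcome is not rare, so the OR lies further from 1 than the RR.

1.81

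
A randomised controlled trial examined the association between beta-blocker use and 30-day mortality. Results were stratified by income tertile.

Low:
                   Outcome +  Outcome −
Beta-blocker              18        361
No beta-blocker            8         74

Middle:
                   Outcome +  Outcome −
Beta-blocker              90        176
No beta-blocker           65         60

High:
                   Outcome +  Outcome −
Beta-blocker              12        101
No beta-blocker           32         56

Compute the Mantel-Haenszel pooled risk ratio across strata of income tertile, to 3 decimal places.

0.541

RR_MH = Σ(aᵢ·n₀ᵢ/nᵢ) / Σ(cᵢ·n₁ᵢ/nᵢ), with n₁ᵢ = aᵢ+bᵢ (exposed), n₀ᵢ = cᵢ+dᵢ (unexposed), nᵢ = n₁ᵢ+n₀ᵢ.
Stratum 1 (Low): n₁ = 379, n₀ = 82, n = 461; a·n₀/n = 18·82/461 = 3.2017; c·n₁/n = 8·379/461 = 6.5770
Stratum 2 (Middle): n₁ = 266, n₀ = 125, n = 391; a·n₀/n = 90·125/391 = 28.7724; c·n₁/n = 65·266/391 = 44.2199
Stratum 3 (High): n₁ = 113, n₀ = 88, n = 201; a·n₀/n = 12·88/201 = 5.2537; c·n₁/n = 32·113/201 = 17.9900
RR_MH = (3.2017 + 28.7724 + 5.2537) / (6.5770 + 44.2199 + 17.9900) = 37.2278 / 68.7870 = 0.54120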